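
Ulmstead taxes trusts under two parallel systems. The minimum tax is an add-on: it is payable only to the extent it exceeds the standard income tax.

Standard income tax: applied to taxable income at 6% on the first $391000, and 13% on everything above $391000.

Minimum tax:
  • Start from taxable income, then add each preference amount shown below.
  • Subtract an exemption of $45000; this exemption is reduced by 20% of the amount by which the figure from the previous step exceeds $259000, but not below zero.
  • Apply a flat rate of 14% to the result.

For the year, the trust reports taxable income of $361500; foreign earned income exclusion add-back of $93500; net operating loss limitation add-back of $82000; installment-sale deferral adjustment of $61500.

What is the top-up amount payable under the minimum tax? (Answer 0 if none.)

Minimum tax:
  Adjusted income: $361500 + $93500 + $82000 + $61500 = $598500
  Exemption: 20% × ($598500 − $259000) = $67900 ≥ $45000, so the exemption is fully phased out
  Base: $598500 − $0 = $598500
  $598500 × 14% = $83790

Standard income tax:
  $361500 × 6% = $21690

Excess of minimum tax over standard income tax: $83790 − $21690 = $62100.

$62100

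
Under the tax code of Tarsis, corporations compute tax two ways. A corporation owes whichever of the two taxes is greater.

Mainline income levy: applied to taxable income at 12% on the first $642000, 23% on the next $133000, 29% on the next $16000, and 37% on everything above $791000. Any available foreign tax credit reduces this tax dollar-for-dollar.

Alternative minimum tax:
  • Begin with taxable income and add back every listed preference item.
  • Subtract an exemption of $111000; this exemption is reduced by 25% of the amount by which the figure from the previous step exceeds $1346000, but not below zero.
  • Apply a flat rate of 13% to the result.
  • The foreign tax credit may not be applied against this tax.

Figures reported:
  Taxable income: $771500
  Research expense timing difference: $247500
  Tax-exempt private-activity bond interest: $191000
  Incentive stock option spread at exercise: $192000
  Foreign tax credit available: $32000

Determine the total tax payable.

Alternative minimum tax:
  Adjusted income: $771500 + $247500 + $191000 + $192000 = $1402000
  Exemption: $111000 − 25% × ($1402000 − $1346000) = $111000 − $14000 = $97000
  Base: $1402000 − $97000 = $1305000
  $1305000 × 13% = $169650

Mainline income levy:
  $642000 × 12% = $77040
  $129500 × 23% = $29785
  → $106825
  Less foreign tax credit $32000 → $74825

$169650 > $74825, so the alternative minimum tax is the binding amount.

$169650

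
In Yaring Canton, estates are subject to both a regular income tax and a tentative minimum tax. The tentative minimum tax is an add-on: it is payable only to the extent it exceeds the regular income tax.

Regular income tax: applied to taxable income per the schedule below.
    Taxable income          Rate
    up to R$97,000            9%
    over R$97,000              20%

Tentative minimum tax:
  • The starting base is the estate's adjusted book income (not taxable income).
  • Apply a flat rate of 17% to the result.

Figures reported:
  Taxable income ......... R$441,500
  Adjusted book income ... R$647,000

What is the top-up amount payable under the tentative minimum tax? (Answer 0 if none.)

R$32,360

Regular income tax:
  R$97,000 × 9% = R$8,730
  R$344,500 × 20% = R$68,900
  → R$77,630

Tentative minimum tax:
  Base (adjusted book income): R$647,000
  R$647,000 × 17% = R$109,990

Excess of tentative minimum tax over regular income tax: R$109,990 − R$77,630 = R$32,360.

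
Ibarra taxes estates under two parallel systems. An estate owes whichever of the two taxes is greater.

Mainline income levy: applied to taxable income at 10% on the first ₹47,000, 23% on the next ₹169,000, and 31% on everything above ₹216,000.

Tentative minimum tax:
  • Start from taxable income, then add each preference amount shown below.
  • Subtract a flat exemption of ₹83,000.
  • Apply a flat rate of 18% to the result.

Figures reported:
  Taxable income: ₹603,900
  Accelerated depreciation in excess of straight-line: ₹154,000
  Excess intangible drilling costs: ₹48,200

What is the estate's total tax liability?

Mainline income levy:
  ₹47,000 × 10% = ₹4,700
  ₹169,000 × 23% = ₹38,870
  ₹387,900 × 31% = ₹120,249
  → ₹163,819

Tentative minimum tax:
  Adjusted income: ₹603,900 + ₹154,000 + ₹48,200 = ₹806,100
  Less exemption ₹83,000 → base ₹723,100
  ₹723,100 × 18% = ₹130,158

₹163,819 > ₹130,158, so the mainline income levy governs.

₹163,819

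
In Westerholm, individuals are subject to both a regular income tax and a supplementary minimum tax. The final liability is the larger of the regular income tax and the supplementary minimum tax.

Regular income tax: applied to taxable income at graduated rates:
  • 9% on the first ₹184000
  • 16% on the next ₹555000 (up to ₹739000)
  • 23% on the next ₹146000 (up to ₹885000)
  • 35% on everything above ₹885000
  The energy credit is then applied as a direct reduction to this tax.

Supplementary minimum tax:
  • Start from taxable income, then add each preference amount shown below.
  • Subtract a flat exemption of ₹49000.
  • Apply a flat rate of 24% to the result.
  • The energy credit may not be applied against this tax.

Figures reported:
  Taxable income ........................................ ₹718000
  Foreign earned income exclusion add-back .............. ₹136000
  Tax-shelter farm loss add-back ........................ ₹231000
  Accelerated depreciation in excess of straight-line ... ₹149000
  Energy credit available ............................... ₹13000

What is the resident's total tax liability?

Regular income tax:
  ₹184000 × 9% = ₹16560
  ₹534000 × 16% = ₹85440
  → ₹102000
  Less energy credit ₹13000 → ₹89000

Supplementary minimum tax:
  Adjusted income: ₹718000 + ₹136000 + ₹231000 + ₹149000 = ₹1234000
  Less exemption ₹49000 → base ₹1185000
  ₹1185000 × 24% = ₹284400

₹284400 > ₹89000, so the supplementary minimum tax is the binding amount.

₹284400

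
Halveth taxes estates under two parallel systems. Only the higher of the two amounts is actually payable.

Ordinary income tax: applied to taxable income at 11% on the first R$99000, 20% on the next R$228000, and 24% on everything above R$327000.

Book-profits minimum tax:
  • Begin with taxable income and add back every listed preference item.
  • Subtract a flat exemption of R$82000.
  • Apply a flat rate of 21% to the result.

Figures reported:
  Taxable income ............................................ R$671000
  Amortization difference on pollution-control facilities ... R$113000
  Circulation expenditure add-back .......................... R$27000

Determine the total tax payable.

Ordinary income tax:
  R$99000 × 11% = R$10890
  R$228000 × 20% = R$45600
  R$344000 × 24% = R$82560
  → R$139050

Book-profits minimum tax:
  Adjusted income: R$671000 + R$113000 + R$27000 = R$811000
  Less exemption R$82000 → base R$729000
  R$729000 × 21% = R$153090

R$153090 > R$139050, so the book-profits minimum tax is the binding amount.

R$153090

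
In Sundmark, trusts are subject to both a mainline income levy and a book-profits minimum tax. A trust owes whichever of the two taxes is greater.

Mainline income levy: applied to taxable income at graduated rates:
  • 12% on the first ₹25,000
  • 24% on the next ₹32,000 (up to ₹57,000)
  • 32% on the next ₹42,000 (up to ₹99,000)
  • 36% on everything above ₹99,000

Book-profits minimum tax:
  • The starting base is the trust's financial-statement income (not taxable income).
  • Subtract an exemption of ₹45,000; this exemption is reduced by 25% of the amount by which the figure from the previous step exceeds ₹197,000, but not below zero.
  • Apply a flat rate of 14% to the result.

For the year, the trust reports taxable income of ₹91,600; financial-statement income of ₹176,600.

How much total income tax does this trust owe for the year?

Book-profits minimum tax:
  Base (financial-statement income): ₹176,600
  Exemption: ₹176,600 ≤ ₹197,000, so full ₹45,000 applies
  Base: ₹176,600 − ₹45,000 = ₹131,600
  ₹131,600 × 14% = ₹18,424

Mainline income levy:
  ₹25,000 × 12% = ₹3,000
  ₹32,000 × 24% = ₹7,680
  ₹34,600 × 32% = ₹11,072
  → ₹21,752

₹21,752 > ₹18,424, so the mainline income levy governs.

₹21,752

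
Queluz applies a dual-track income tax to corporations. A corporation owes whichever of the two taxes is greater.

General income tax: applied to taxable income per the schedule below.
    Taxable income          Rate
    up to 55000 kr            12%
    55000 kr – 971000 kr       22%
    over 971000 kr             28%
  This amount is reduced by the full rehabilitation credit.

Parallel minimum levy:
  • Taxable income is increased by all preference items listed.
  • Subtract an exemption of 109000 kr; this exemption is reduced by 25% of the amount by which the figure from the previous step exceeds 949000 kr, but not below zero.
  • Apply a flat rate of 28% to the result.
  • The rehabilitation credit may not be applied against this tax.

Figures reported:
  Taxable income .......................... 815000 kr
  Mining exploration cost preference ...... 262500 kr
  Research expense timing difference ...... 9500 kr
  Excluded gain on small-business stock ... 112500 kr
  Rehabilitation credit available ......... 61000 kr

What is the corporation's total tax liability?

322875 kr

General income tax:
  55000 kr × 12% = 6600 kr
  760000 kr × 22% = 167200 kr
  → 173800 kr
  Less rehabilitation credit 61000 kr → 112800 kr

Parallel minimum levy:
  Adjusted income: 815000 kr + 262500 kr + 9500 kr + 112500 kr = 1199500 kr
  Exemption: 109000 kr − 25% × (1199500 kr − 949000 kr) = 109000 kr − 62625 kr = 46375 kr
  Base: 1199500 kr − 46375 kr = 1153125 kr
  1153125 kr × 28% = 322875 kr

322875 kr > 112800 kr, so the parallel minimum levy is the binding amount.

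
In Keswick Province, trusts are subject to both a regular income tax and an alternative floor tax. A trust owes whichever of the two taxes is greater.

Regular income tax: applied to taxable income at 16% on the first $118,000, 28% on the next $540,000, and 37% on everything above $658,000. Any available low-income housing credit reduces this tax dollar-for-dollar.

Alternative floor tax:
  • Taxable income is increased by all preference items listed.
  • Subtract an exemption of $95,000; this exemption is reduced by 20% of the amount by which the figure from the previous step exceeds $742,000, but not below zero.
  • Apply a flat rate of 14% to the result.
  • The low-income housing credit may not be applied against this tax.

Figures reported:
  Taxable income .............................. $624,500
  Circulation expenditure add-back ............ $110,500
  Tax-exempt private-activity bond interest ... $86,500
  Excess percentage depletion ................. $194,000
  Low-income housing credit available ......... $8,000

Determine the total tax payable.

Alternative floor tax:
  Adjusted income: $624,500 + $110,500 + $86,500 + $194,000 = $1,015,500
  Exemption: $95,000 − 20% × ($1,015,500 − $742,000) = $95,000 − $54,700 = $40,300
  Base: $1,015,500 − $40,300 = $975,200
  $975,200 × 14% = $136,528

Regular income tax:
  $118,000 × 16% = $18,880
  $506,500 × 28% = $141,820
  → $160,700
  Less low-income housing credit $8,000 → $152,700

$152,700 > $136,528, so the regular income tax governs.

$152,700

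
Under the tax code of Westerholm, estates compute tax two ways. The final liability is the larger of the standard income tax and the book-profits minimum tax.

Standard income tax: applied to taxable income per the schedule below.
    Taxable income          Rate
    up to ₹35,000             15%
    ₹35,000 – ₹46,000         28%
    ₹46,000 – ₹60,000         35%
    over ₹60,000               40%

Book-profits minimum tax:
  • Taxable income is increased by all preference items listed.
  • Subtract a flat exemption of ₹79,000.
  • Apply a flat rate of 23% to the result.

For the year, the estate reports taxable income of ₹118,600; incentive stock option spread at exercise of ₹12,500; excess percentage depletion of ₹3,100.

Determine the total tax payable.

Standard income tax:
  ₹35,000 × 15% = ₹5,250
  ₹11,000 × 28% = ₹3,080
  ₹14,000 × 35% = ₹4,900
  ₹58,600 × 40% = ₹23,440
  → ₹36,670

Book-profits minimum tax:
  Adjusted income: ₹118,600 + ₹12,500 + ₹3,100 = ₹134,200
  Less exemption ₹79,000 → base ₹55,200
  ₹55,200 × 23% = ₹12,696

₹36,670 > ₹12,696, so the standard income tax governs.

₹36,670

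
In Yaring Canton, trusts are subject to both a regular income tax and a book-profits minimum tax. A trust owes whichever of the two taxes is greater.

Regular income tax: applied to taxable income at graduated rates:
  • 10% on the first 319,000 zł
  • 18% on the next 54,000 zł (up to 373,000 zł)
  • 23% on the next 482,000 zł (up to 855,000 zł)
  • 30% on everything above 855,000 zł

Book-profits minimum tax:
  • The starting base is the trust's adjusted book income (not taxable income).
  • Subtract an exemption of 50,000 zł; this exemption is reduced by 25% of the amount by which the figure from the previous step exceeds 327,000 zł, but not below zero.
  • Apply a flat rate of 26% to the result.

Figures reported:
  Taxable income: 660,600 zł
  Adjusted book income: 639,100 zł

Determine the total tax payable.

166,166 zł

Book-profits minimum tax:
  Base (adjusted book income): 639,100 zł
  Exemption: 25% × (639,100 zł − 327,000 zł) = 78,025 zł ≥ 50,000 zł, so the exemption is fully phased out
  Base: 639,100 zł − 0 zł = 639,100 zł
  639,100 zł × 26% = 166,166 zł

Regular income tax:
  319,000 zł × 10% = 31,900 zł
  54,000 zł × 18% = 9,720 zł
  287,600 zł × 23% = 66,148 zł
  → 107,768 zł

166,166 zł > 107,768 zł, so the book-profits minimum tax is the binding amount.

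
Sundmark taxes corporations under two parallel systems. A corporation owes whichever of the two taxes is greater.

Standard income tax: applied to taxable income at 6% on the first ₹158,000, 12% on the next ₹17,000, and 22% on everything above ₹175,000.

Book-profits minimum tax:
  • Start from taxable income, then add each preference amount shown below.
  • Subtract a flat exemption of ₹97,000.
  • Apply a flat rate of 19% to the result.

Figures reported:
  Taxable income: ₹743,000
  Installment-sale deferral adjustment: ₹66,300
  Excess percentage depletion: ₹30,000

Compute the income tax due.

₹141,037

Standard income tax:
  ₹158,000 × 6% = ₹9,480
  ₹17,000 × 12% = ₹2,040
  ₹568,000 × 22% = ₹124,960
  → ₹136,480

Book-profits minimum tax:
  Adjusted income: ₹743,000 + ₹66,300 + ₹30,000 = ₹839,300
  Less exemption ₹97,000 → base ₹742,300
  ₹742,300 × 19% = ₹141,037

₹141,037 > ₹136,480, so the book-profits minimum tax is the binding amount.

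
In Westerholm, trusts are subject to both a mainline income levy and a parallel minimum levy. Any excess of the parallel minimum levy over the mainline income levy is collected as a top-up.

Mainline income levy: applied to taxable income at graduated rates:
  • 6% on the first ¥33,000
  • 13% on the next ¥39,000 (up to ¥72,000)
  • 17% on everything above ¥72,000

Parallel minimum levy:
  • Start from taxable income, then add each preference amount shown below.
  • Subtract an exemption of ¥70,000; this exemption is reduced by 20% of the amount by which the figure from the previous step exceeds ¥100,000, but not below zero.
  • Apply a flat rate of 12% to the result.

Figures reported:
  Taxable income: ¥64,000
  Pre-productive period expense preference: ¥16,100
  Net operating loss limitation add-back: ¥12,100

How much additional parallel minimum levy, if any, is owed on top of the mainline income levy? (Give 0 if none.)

Mainline income levy:
  ¥33,000 × 6% = ¥1,980
  ¥31,000 × 13% = ¥4,030
  → ¥6,010

Parallel minimum levy:
  Adjusted income: ¥64,000 + ¥16,100 + ¥12,100 = ¥92,200
  Exemption: ¥92,200 ≤ ¥100,000, so full ¥70,000 applies
  Base: ¥92,200 − ¥70,000 = ¥22,200
  ¥22,200 × 12% = ¥2,664

¥2,664 ≤ ¥6,010, so no add-on is due.

¥0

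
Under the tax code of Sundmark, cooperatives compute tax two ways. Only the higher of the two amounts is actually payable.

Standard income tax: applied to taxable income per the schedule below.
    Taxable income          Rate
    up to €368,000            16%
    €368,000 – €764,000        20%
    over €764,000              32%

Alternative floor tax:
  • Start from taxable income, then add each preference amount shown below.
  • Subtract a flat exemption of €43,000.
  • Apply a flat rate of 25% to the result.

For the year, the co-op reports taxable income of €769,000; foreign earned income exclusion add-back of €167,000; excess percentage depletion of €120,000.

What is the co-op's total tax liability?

€253,250

Standard income tax:
  €368,000 × 16% = €58,880
  €396,000 × 20% = €79,200
  €5,000 × 32% = €1,600
  → €139,680

Alternative floor tax:
  Adjusted income: €769,000 + €167,000 + €120,000 = €1,056,000
  Less exemption €43,000 → base €1,013,000
  €1,013,000 × 25% = €253,250

€253,250 > €139,680, so the alternative floor tax is the binding amount.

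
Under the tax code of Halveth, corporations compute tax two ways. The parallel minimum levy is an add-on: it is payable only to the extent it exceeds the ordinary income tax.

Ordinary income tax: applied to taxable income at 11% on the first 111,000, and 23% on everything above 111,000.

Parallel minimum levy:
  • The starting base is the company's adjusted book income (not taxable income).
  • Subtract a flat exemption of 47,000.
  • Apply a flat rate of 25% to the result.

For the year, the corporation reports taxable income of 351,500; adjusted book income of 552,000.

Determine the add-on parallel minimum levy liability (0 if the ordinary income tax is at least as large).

58,725

Ordinary income tax:
  111,000 × 11% = 12,210
  240,500 × 23% = 55,315
  → 67,525

Parallel minimum levy:
  Base (adjusted book income): 552,000
  Less exemption 47,000 → base 505,000
  505,000 × 25% = 126,250

Excess of parallel minimum levy over ordinary income tax: 126,250 − 67,525 = 58,725.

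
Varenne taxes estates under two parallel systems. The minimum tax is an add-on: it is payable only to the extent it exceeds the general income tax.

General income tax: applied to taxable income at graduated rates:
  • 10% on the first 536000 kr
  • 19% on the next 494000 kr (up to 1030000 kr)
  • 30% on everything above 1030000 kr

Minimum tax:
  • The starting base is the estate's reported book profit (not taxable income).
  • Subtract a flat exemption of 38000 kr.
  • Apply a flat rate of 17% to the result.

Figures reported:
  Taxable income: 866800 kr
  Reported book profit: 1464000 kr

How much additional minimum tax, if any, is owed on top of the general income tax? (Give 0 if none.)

125968 kr

General income tax:
  536000 kr × 10% = 53600 kr
  330800 kr × 19% = 62852 kr
  → 116452 kr

Minimum tax:
  Base (reported book profit): 1464000 kr
  Less exemption 38000 kr → base 1426000 kr
  1426000 kr × 17% = 242420 kr

Excess of minimum tax over general income tax: 242420 kr − 116452 kr = 125968 kr.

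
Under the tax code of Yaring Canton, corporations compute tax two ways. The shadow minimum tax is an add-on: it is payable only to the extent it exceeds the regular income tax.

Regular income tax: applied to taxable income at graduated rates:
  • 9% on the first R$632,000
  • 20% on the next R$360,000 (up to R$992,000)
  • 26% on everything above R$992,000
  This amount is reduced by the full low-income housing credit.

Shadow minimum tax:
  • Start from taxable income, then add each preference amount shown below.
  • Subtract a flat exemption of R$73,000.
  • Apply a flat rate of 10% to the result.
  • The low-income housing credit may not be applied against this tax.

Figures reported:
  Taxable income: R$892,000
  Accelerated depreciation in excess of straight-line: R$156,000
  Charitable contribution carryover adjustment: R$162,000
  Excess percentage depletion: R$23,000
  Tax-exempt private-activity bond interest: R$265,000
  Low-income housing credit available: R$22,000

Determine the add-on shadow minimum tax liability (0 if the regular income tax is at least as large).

R$55,620

Shadow minimum tax:
  Adjusted income: R$892,000 + R$156,000 + R$162,000 + R$23,000 + R$265,000 = R$1,498,000
  Less exemption R$73,000 → base R$1,425,000
  R$1,425,000 × 10% = R$142,500

Regular income tax:
  R$632,000 × 9% = R$56,880
  R$260,000 × 20% = R$52,000
  → R$108,880
  Less low-income housing credit R$22,000 → R$86,880

Excess of shadow minimum tax over regular income tax: R$142,500 − R$86,880 = R$55,620.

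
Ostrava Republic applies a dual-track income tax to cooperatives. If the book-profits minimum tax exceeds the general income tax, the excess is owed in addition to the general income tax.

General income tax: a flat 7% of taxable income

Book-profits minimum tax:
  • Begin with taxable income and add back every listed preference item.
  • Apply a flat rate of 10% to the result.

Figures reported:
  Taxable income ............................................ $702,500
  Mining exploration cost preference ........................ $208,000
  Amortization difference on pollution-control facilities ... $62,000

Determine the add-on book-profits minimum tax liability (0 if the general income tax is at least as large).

$48,075

Book-profits minimum tax:
  Adjusted income: $702,500 + $208,000 + $62,000 = $972,500
  $972,500 × 10% = $97,250

General income tax:
  $702,500 × 7% = $49,175

Excess of book-profits minimum tax over general income tax: $97,250 − $49,175 = $48,075.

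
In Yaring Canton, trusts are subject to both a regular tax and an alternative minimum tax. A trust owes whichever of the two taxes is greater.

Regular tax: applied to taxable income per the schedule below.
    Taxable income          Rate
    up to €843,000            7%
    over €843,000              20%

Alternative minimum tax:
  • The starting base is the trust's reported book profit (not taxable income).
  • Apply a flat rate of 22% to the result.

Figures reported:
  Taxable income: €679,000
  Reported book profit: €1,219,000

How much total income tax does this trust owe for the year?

€268,180

Regular tax:
  €679,000 × 7% = €47,530

Alternative minimum tax:
  Base (reported book profit): €1,219,000
  €1,219,000 × 22% = €268,180

€268,180 > €47,530, so the alternative minimum tax is the binding amount.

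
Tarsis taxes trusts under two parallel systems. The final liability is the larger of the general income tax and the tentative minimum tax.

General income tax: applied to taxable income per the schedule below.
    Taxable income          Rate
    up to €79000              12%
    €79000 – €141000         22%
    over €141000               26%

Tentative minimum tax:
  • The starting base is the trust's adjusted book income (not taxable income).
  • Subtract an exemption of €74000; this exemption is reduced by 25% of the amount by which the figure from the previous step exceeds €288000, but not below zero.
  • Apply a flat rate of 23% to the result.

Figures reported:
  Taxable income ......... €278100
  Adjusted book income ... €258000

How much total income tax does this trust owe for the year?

General income tax:
  €79000 × 12% = €9480
  €62000 × 22% = €13640
  €137100 × 26% = €35646
  → €58766

Tentative minimum tax:
  Base (adjusted book income): €258000
  Exemption: €258000 ≤ €288000, so full €74000 applies
  Base: €258000 − €74000 = €184000
  €184000 × 23% = €42320

€58766 > €42320, so the general income tax governs.

€58766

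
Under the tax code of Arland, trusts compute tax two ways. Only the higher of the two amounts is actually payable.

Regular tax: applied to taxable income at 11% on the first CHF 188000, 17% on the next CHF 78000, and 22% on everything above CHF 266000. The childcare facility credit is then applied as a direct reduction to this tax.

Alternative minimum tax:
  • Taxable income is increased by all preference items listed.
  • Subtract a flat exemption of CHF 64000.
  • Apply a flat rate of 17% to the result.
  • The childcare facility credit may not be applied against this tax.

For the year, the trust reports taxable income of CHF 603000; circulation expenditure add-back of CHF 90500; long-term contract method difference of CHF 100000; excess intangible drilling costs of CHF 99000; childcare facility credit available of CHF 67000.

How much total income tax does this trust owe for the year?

Regular tax:
  CHF 188000 × 11% = CHF 20680
  CHF 78000 × 17% = CHF 13260
  CHF 337000 × 22% = CHF 74140
  → CHF 108080
  Less childcare facility credit CHF 67000 → CHF 41080

Alternative minimum tax:
  Adjusted income: CHF 603000 + CHF 90500 + CHF 100000 + CHF 99000 = CHF 892500
  Less exemption CHF 64000 → base CHF 828500
  CHF 828500 × 17% = CHF 140845

CHF 140845 > CHF 41080, so the alternative minimum tax is the binding amount.

CHF 140845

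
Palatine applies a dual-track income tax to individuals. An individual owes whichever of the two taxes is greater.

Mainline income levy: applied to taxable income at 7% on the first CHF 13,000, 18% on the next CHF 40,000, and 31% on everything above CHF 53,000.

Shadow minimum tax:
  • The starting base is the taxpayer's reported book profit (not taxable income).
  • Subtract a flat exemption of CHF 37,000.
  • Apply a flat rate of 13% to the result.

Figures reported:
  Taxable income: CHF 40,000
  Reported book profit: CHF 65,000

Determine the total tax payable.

CHF 5,770

Mainline income levy:
  CHF 13,000 × 7% = CHF 910
  CHF 27,000 × 18% = CHF 4,860
  → CHF 5,770

Shadow minimum tax:
  Base (reported book profit): CHF 65,000
  Less exemption CHF 37,000 → base CHF 28,000
  CHF 28,000 × 13% = CHF 3,640

CHF 5,770 > CHF 3,640, so the mainline income levy governs.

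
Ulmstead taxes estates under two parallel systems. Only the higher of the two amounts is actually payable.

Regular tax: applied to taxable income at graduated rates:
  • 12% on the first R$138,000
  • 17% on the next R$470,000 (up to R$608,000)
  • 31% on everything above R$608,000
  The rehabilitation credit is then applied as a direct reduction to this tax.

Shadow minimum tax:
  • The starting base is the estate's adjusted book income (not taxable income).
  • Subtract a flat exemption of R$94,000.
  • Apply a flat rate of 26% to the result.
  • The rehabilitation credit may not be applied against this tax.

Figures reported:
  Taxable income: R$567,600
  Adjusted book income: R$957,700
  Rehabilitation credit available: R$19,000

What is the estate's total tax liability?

R$224,562

Regular tax:
  R$138,000 × 12% = R$16,560
  R$429,600 × 17% = R$73,032
  → R$89,592
  Less rehabilitation credit R$19,000 → R$70,592

Shadow minimum tax:
  Base (adjusted book income): R$957,700
  Less exemption R$94,000 → base R$863,700
  R$863,700 × 26% = R$224,562

R$224,562 > R$70,592, so the shadow minimum tax is the binding amount.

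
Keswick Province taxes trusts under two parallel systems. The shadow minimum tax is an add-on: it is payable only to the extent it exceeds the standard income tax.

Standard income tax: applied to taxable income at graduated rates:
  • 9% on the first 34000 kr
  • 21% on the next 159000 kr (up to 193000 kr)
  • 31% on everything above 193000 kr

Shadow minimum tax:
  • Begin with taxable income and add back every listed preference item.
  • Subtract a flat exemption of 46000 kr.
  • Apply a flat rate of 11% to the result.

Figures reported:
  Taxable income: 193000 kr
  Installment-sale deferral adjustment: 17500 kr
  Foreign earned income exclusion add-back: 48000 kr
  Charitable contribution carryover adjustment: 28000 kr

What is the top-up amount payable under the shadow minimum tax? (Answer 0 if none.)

0 kr

Standard income tax:
  34000 kr × 9% = 3060 kr
  159000 kr × 21% = 33390 kr
  → 36450 kr

Shadow minimum tax:
  Adjusted income: 193000 kr + 17500 kr + 48000 kr + 28000 kr = 286500 kr
  Less exemption 46000 kr → base 240500 kr
  240500 kr × 11% = 26455 kr

26455 kr ≤ 36450 kr, so no add-on is due.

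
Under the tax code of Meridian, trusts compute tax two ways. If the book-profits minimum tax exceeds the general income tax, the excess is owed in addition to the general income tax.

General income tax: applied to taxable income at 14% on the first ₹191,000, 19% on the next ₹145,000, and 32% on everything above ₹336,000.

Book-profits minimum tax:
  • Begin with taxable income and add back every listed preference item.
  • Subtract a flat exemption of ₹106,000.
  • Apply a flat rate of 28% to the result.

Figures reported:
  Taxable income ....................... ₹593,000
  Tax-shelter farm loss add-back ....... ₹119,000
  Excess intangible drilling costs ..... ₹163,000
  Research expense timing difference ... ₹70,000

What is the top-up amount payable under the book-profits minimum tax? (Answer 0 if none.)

Book-profits minimum tax:
  Adjusted income: ₹593,000 + ₹119,000 + ₹163,000 + ₹70,000 = ₹945,000
  Less exemption ₹106,000 → base ₹839,000
  ₹839,000 × 28% = ₹234,920

General income tax:
  ₹191,000 × 14% = ₹26,740
  ₹145,000 × 19% = ₹27,550
  ₹257,000 × 32% = ₹82,240
  → ₹136,530

Excess of book-profits minimum tax over general income tax: ₹234,920 − ₹136,530 = ₹98,390.

₹98,390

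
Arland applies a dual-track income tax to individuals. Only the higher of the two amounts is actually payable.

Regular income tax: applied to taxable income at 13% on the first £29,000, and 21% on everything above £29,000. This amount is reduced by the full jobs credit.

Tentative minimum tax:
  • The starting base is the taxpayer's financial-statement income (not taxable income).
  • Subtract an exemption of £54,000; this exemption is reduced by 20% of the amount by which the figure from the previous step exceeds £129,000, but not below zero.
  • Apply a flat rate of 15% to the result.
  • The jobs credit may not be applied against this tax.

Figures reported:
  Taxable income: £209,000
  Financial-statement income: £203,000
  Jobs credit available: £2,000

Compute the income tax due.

Regular income tax:
  £29,000 × 13% = £3,770
  £180,000 × 21% = £37,800
  → £41,570
  Less jobs credit £2,000 → £39,570

Tentative minimum tax:
  Base (financial-statement income): £203,000
  Exemption: £54,000 − 20% × (£203,000 − £129,000) = £54,000 − £14,800 = £39,200
  Base: £203,000 − £39,200 = £163,800
  £163,800 × 15% = £24,570

£39,570 > £24,570, so the regular income tax governs.

£39,570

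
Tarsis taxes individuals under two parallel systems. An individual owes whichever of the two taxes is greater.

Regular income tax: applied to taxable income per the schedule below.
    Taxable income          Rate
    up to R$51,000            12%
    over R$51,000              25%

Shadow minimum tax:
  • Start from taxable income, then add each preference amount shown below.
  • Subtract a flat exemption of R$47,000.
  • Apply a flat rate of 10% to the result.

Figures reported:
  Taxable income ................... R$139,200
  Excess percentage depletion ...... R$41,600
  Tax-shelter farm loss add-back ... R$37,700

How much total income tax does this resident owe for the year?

R$28,170

Shadow minimum tax:
  Adjusted income: R$139,200 + R$41,600 + R$37,700 = R$218,500
  Less exemption R$47,000 → base R$171,500
  R$171,500 × 10% = R$17,150

Regular income tax:
  R$51,000 × 12% = R$6,120
  R$88,200 × 25% = R$22,050
  → R$28,170

R$28,170 > R$17,150, so the regular income tax governs.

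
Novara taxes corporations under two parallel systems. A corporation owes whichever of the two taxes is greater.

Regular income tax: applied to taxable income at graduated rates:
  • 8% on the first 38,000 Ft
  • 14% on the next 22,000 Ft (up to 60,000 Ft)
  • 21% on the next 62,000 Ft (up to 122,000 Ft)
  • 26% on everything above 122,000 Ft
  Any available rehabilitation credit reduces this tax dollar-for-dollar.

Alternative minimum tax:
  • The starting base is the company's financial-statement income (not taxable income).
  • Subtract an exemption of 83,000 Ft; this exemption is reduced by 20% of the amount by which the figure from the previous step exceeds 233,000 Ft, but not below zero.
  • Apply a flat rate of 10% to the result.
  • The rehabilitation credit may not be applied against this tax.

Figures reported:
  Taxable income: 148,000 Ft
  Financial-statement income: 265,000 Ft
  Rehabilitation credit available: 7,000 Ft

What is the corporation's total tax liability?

18,900 Ft

Alternative minimum tax:
  Base (financial-statement income): 265,000 Ft
  Exemption: 83,000 Ft − 20% × (265,000 Ft − 233,000 Ft) = 83,000 Ft − 6,400 Ft = 76,600 Ft
  Base: 265,000 Ft − 76,600 Ft = 188,400 Ft
  188,400 Ft × 10% = 18,840 Ft

Regular income tax:
  38,000 Ft × 8% = 3,040 Ft
  22,000 Ft × 14% = 3,080 Ft
  62,000 Ft × 21% = 13,020 Ft
  26,000 Ft × 26% = 6,760 Ft
  → 25,900 Ft
  Less rehabilitation credit 7,000 Ft → 18,900 Ft

18,900 Ft > 18,840 Ft, so the regular income tax governs.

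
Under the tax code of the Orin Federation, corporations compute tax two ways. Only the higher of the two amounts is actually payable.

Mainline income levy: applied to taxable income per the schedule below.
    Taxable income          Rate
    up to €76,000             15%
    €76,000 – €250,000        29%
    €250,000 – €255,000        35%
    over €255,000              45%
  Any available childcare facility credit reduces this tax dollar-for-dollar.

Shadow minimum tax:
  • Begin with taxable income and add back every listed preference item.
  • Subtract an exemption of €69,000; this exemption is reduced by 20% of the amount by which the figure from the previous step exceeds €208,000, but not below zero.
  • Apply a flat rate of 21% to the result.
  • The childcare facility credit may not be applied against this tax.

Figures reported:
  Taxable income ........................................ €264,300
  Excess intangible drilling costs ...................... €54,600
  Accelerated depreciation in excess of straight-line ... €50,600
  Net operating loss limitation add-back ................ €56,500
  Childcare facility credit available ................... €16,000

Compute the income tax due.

Mainline income levy:
  €76,000 × 15% = €11,400
  €174,000 × 29% = €50,460
  €5,000 × 35% = €1,750
  €9,300 × 45% = €4,185
  → €67,795
  Less childcare facility credit €16,000 → €51,795

Shadow minimum tax:
  Adjusted income: €264,300 + €54,600 + €50,600 + €56,500 = €426,000
  Exemption: €69,000 − 20% × (€426,000 − €208,000) = €69,000 − €43,600 = €25,400
  Base: €426,000 − €25,400 = €400,600
  €400,600 × 21% = €84,126

€84,126 > €51,795, so the shadow minimum tax is the binding amount.

€84,126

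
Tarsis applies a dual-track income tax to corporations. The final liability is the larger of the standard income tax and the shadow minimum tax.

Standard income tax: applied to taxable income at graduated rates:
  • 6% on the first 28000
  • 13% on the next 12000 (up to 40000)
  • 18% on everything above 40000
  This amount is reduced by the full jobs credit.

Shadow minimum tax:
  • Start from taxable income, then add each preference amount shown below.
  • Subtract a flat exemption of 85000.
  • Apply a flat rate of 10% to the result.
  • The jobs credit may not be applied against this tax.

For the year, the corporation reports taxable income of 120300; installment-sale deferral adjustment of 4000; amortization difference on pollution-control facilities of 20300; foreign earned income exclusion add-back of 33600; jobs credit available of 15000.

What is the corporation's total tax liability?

9320

Shadow minimum tax:
  Adjusted income: 120300 + 4000 + 20300 + 33600 = 178200
  Less exemption 85000 → base 93200
  93200 × 10% = 9320

Standard income tax:
  28000 × 6% = 1680
  12000 × 13% = 1560
  80300 × 18% = 14454
  → 17694
  Less jobs credit 15000 → 2694

9320 > 2694, so the shadow minimum tax is the binding amount.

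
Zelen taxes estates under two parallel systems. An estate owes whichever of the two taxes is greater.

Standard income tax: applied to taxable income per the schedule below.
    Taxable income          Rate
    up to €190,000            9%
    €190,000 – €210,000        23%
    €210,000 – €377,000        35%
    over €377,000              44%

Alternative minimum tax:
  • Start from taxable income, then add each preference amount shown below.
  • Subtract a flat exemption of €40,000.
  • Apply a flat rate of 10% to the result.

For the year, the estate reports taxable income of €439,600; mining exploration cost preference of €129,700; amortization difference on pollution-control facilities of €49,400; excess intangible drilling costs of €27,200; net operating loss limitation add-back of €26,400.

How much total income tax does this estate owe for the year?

Alternative minimum tax:
  Adjusted income: €439,600 + €129,700 + €49,400 + €27,200 + €26,400 = €672,300
  Less exemption €40,000 → base €632,300
  €632,300 × 10% = €63,230

Standard income tax:
  €190,000 × 9% = €17,100
  €20,000 × 23% = €4,600
  €167,000 × 35% = €58,450
  €62,600 × 44% = €27,544
  → €107,694

€107,694 > €63,230, so the standard income tax governs.

€107,694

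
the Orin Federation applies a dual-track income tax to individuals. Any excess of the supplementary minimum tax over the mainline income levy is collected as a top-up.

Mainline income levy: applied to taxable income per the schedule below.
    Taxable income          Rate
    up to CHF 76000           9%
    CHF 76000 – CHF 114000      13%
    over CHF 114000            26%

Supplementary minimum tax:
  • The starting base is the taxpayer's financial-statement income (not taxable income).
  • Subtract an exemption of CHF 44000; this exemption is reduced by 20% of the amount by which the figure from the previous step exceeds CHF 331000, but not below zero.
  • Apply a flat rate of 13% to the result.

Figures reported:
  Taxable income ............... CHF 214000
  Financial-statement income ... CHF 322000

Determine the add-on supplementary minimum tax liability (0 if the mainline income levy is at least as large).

CHF 0

Supplementary minimum tax:
  Base (financial-statement income): CHF 322000
  Exemption: CHF 322000 ≤ CHF 331000, so full CHF 44000 applies
  Base: CHF 322000 − CHF 44000 = CHF 278000
  CHF 278000 × 13% = CHF 36140

Mainline income levy:
  CHF 76000 × 9% = CHF 6840
  CHF 38000 × 13% = CHF 4940
  CHF 100000 × 26% = CHF 26000
  → CHF 37780

CHF 36140 ≤ CHF 37780, so no add-on is due.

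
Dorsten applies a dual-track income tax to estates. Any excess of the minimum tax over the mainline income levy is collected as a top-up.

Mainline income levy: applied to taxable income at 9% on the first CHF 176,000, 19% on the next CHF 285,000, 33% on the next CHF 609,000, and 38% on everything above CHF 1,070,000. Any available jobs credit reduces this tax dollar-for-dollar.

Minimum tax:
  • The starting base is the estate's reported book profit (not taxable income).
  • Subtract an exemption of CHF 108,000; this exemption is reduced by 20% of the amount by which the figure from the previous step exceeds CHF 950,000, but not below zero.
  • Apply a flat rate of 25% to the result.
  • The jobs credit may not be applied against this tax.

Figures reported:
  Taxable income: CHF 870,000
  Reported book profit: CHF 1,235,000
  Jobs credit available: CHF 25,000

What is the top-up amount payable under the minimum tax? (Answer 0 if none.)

Mainline income levy:
  CHF 176,000 × 9% = CHF 15,840
  CHF 285,000 × 19% = CHF 54,150
  CHF 409,000 × 33% = CHF 134,970
  → CHF 204,960
  Less jobs credit CHF 25,000 → CHF 179,960

Minimum tax:
  Base (reported book profit): CHF 1,235,000
  Exemption: CHF 108,000 − 20% × (CHF 1,235,000 − CHF 950,000) = CHF 108,000 − CHF 57,000 = CHF 51,000
  Base: CHF 1,235,000 − CHF 51,000 = CHF 1,184,000
  CHF 1,184,000 × 25% = CHF 296,000

Excess of minimum tax over mainline income levy: CHF 296,000 − CHF 179,960 = CHF 116,040.

CHF 116,040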